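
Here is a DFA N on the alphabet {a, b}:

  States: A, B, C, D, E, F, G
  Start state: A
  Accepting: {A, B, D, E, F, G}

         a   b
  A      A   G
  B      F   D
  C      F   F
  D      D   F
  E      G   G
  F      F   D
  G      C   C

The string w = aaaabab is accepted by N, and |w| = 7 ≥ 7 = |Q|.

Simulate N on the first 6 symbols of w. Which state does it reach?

C

State sequence: A -a-> A -a-> A -a-> A -a-> A -b-> G -a-> C

After reading 6 characters, N is in state C.
(This kind of state-tracing is the core of the pumping-lemma construction: with 7 states, pigeonhole forces a repeat within the first 7 steps.)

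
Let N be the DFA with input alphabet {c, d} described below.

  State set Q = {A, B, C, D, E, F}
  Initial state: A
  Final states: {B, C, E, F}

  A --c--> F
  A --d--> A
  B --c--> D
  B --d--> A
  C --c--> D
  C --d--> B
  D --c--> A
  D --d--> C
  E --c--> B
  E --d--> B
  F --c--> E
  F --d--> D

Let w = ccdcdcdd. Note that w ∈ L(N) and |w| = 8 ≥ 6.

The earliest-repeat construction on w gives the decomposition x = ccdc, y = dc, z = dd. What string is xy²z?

ccdcdcdcdd

xy^2z = ccdc·dc·dc·dd = ccdcdcdcdd.
Reading y = dc takes N from D back to D, so after x·y·y the machine is still in D, and z then leads to the accepting state B. Hence ccdcdcdcdd ∈ L(N).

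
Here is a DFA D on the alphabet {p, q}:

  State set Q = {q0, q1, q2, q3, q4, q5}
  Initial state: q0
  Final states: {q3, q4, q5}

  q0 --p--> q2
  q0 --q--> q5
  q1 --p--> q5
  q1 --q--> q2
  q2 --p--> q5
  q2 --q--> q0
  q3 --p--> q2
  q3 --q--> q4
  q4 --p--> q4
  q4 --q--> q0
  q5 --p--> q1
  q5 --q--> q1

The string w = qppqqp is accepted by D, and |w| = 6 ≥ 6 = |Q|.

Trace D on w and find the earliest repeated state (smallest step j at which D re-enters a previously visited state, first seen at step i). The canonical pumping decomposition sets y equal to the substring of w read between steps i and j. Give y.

State sequence: q0 -q-> q5 -p-> q1 -p-> q5 -q-> q1 -q-> q2 -p-> q5
First repeat at step 3: q5 was already visited.

So i = 1, j = 3, giving x = w[0:1] = q, y = w[1:3] = pp, z = w[3:6] = qqp.
Check: |xy| = 3 ≤ 6 and |y| = 2 ≥ 1. Reading y takes D from q5 back to q5, so every xyⁱz is accepted.

pp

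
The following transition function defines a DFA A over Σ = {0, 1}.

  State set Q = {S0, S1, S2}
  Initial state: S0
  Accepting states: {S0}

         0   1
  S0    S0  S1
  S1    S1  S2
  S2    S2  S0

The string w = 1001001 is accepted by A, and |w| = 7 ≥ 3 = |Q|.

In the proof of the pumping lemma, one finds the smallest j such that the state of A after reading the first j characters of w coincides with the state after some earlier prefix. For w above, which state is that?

S1

State sequence: S0 -1-> S1 -0-> S1 -0-> S1 -1-> S2 -0-> S2 -0-> S2 -1-> S0
First repeat at step 2: S1 was already visited.

The earliest repeat is at step j = 2: A is in S1, which it already visited at step i = 1.
Pumping length from the standard proof: p = 3 (the number of states). The repeated state found above gives |xy| = j ≤ 3 and |y| = j − i ≥ 1.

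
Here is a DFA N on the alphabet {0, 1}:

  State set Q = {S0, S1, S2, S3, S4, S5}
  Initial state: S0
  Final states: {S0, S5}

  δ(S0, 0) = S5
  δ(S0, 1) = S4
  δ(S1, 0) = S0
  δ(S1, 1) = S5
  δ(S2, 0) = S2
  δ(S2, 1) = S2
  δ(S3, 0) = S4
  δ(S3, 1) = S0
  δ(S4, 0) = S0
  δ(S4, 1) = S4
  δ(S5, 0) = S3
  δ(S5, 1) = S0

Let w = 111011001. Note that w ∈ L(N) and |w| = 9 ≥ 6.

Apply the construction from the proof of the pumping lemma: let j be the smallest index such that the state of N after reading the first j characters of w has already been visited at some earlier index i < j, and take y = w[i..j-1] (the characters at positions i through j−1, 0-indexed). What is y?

1

State sequence: S0 -1-> S4 -1-> S4 -1-> S4 -0-> S0 -1-> S4 -1-> S4 -0-> S0 -0-> S5 -1-> S0
First repeat at step 2: S4 was already visited.

So i = 1, j = 2, giving x = w[0:1] = 1, y = w[1:2] = 1, z = w[2:9] = 1011001.
Check: |xy| = 2 ≤ 6 and |y| = 1 ≥ 1. Reading y takes N from S4 back to S4, so every xyⁱz is accepted.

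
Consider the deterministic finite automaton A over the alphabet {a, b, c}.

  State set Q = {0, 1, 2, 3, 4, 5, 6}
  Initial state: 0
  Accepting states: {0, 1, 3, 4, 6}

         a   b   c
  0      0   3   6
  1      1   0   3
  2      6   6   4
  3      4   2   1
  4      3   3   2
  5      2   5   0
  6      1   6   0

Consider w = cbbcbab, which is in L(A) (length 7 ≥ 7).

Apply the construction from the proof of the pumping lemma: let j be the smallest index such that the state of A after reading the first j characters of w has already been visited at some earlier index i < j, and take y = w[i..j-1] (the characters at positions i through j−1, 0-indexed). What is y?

State sequence: 0 -c-> 6 -b-> 6 -b-> 6 -c-> 0 -b-> 3 -a-> 4 -b-> 3
First repeat at step 2: 6 was already visited.

So i = 1, j = 2, giving x = w[0:1] = c, y = w[1:2] = b, z = w[2:7] = bcbab.
Check: |xy| = 2 ≤ 7 and |y| = 1 ≥ 1. Reading y takes A from 6 back to 6, so every xyⁱz is accepted.

b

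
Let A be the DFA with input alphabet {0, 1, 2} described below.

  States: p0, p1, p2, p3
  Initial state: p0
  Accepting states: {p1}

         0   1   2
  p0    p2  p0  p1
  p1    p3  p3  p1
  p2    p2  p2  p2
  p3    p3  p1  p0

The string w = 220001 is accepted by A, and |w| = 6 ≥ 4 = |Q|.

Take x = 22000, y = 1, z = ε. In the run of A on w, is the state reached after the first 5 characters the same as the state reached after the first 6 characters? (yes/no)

State sequence: p0 -2-> p1 -2-> p1 -0-> p3 -0-> p3 -0-> p3 -1-> p1

After x (step 5): p3. After xy (step 6): p1.
They differ (p3 ≠ p1), so y is not a cycle from the state after x; this split is not the one the pumping-lemma construction produces, and pumping y need not keep the string in L(A).

no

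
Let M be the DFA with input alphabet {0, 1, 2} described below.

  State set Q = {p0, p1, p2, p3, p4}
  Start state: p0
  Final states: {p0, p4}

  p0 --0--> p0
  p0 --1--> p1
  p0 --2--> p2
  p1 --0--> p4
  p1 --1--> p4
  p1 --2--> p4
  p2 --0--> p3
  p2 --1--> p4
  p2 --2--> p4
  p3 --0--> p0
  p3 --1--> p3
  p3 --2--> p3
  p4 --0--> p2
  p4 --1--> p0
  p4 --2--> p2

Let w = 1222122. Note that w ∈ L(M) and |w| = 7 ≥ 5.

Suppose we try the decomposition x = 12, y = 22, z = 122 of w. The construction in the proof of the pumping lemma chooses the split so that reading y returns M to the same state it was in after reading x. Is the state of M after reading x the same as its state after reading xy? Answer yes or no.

Run of M on the first 4 characters of w = 1 2 2 2:
  step 0: p0  (start)
  step 1: p1  (read 1: p0→p1)
  step 2: p4  (read 2: p1→p4)
  step 3: p2  (read 2: p4→p2)
  step 4: p4  (read 2: p2→p4)

After x (step 2): p4. After xy (step 4): p4.
They match, so y = 22 drives M around a cycle from p4 back to itself; pumping y any number of times keeps M in p4 before reading z, and xyⁱz ∈ L(M) for every i ≥ 0.

yes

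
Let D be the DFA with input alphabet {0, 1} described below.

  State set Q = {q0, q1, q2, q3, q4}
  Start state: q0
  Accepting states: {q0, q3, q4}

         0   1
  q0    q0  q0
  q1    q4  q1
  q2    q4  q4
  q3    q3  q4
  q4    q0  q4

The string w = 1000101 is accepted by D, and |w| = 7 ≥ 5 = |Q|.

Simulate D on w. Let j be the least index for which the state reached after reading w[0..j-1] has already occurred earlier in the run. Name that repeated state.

State sequence: q0 -1-> q0 -0-> q0 -0-> q0 -0-> q0 -1-> q0 -0-> q0 -1-> q0
First repeat at step 1: q0 was already visited.

The earliest repeat is at step j = 1: D is in q0, which it already visited at step i = 0.
Since D has 5 states, any run of length ≥ 5 visits 5+1 states, so by pigeonhole some state repeats within the first 5 steps — that repeat gives the pumpable loop.

q0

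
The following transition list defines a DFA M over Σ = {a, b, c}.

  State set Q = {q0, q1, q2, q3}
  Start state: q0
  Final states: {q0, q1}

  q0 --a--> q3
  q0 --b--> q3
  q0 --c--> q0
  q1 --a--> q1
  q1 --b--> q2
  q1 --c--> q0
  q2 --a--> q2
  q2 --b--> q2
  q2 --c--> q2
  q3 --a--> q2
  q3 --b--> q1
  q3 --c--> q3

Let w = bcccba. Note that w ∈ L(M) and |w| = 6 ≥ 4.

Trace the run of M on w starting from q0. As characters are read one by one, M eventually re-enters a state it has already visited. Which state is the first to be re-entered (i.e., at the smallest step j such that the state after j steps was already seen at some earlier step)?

q3

Run of M on w = b c c c b a:
  step 0: q0  (start)
  step 1: q3  (read b: q0→q3)
  step 2: q3  (read c: q3→q3)   ← first repeat (q3 seen earlier)
  step 3: q3  (read c: q3→q3)
  step 4: q3  (read c: q3→q3)
  step 5: q1  (read b: q3→q1)
  step 6: q1  (read a: q1→q1)

The earliest repeat is at step j = 2: M is in q3, which it already visited at step i = 1.
The DFA has 4 states, so the proof of the pumping lemma guarantees a repeated state among the first 4+1 visited; the segment between the two visits is the pumpable y.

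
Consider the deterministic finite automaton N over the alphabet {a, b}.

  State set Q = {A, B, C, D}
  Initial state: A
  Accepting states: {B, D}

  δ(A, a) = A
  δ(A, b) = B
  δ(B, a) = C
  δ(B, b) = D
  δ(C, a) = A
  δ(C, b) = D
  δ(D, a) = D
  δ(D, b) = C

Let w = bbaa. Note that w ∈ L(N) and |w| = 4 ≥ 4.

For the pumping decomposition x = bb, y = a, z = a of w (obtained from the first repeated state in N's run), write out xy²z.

bbaaa

xy^2z = bb·a·a·a = bbaaa.
Reading y = a takes N from D back to D, so after x·y·y the machine is still in D, and z then leads to the accepting state D. Hence bbaaa ∈ L(N).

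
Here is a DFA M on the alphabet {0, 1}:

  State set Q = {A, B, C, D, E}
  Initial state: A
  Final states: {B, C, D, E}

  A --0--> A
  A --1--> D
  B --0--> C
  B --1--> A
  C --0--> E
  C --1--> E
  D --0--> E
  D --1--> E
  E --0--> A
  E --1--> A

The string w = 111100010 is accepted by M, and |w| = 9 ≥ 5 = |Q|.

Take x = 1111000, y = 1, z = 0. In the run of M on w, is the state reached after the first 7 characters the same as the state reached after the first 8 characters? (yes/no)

no

Run of M on the first 8 characters of w = 1 1 1 1 0 0 0 1:
  step 0: A  (start)
  step 1: D  (read 1: A→D)
  step 2: E  (read 1: D→E)
  step 3: A  (read 1: E→A)
  step 4: D  (read 1: A→D)
  step 5: E  (read 0: D→E)
  step 6: A  (read 0: E→A)
  step 7: A  (read 0: A→A)
  step 8: D  (read 1: A→D)

After x (step 7): A. After xy (step 8): D.
They differ (A ≠ D), so y is not a cycle from the state after x; this split is not the one the pumping-lemma construction produces, and pumping y need not keep the string in L(M).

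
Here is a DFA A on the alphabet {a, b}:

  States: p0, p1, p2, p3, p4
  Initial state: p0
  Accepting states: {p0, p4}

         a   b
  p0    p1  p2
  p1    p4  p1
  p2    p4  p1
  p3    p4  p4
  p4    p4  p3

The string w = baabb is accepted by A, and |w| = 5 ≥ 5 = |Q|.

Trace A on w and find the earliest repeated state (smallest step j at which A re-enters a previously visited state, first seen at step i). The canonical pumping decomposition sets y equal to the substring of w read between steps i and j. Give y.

State sequence: p0 -b-> p2 -a-> p4 -a-> p4 -b-> p3 -b-> p4
First repeat at step 3: p4 was already visited.

So i = 2, j = 3, giving x = w[0:2] = ba, y = w[2:3] = a, z = w[3:5] = bb.
Check: |xy| = 3 ≤ 5 and |y| = 1 ≥ 1. Reading y takes A from p4 back to p4, so every xyⁱz is accepted.

a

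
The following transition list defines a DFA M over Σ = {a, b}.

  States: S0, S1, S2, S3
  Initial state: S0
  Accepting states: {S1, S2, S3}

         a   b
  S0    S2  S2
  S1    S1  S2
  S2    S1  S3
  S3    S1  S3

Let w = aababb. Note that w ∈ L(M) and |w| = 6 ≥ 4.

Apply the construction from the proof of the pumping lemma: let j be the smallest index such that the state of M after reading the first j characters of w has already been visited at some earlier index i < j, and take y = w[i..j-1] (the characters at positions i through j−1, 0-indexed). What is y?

ab

Run of M on w = a a b a b b:
  step 0: S0  (start)
  step 1: S2  (read a: S0→S2)
  step 2: S1  (read a: S2→S1)
  step 3: S2  (read b: S1→S2)   ← first repeat (S2 seen earlier)
  step 4: S1  (read a: S2→S1)
  step 5: S2  (read b: S1→S2)
  step 6: S3  (read b: S2→S3)

So i = 1, j = 3, giving x = w[0:1] = a, y = w[1:3] = ab, z = w[3:6] = abb.
Check: |xy| = 3 ≤ 4 and |y| = 2 ≥ 1. Reading y takes M from S2 back to S2, so every xyⁱz is accepted.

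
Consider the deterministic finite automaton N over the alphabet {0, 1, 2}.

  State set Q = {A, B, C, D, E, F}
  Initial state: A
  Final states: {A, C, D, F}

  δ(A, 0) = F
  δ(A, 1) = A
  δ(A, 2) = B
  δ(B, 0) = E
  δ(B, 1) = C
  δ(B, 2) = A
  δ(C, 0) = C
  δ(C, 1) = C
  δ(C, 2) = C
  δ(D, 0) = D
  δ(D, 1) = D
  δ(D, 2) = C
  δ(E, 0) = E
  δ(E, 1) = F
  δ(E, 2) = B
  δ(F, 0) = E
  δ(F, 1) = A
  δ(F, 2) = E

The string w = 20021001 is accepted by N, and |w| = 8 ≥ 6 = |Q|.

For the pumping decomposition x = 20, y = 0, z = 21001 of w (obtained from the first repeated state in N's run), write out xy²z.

xy^2z = 20·0·0·21001 = 200021001.
Reading y = 0 takes N from E back to E, so after x·y·y the machine is still in E, and z then leads to the accepting state C. Hence 200021001 ∈ L(N).

200021001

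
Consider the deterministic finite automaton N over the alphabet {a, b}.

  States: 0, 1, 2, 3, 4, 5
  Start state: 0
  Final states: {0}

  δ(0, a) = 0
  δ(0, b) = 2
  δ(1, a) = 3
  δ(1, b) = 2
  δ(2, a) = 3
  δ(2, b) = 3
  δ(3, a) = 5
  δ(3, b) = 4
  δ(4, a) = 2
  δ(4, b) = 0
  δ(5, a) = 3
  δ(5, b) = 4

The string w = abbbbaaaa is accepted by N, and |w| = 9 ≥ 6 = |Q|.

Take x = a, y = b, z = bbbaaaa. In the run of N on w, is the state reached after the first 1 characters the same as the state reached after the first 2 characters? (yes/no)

no

State sequence: 0 -a-> 0 -b-> 2

After x (step 1): 0. After xy (step 2): 2.
They differ (0 ≠ 2), so y is not a cycle from the state after x; this split is not the one the pumping-lemma construction produces, and pumping y need not keep the string in L(N).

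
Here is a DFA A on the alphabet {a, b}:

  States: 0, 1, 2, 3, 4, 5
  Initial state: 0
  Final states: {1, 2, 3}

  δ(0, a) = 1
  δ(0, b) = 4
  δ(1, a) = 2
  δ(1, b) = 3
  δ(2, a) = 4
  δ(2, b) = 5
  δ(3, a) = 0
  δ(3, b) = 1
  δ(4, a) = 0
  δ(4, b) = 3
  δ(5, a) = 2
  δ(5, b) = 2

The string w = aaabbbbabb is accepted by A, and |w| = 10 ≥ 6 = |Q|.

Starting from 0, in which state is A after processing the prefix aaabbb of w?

3

Run of A on the first 6 characters of w = a a a b b b:
  step 0: 0  (start)
  step 1: 1  (read a: 0→1)
  step 2: 2  (read a: 1→2)
  step 3: 4  (read a: 2→4)
  step 4: 3  (read b: 4→3)
  step 5: 1  (read b: 3→1)
  step 6: 3  (read b: 1→3)

After reading 6 characters, A is in state 3.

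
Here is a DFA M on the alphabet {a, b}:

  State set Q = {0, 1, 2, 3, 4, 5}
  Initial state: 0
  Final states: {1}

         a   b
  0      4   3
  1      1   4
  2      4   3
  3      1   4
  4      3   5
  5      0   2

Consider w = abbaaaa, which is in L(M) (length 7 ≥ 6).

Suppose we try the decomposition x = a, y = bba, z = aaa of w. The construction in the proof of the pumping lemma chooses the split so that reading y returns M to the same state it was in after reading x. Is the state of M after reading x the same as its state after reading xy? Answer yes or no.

yes

Run of M on the first 4 characters of w = a b b a:
  step 0: 0  (start)
  step 1: 4  (read a: 0→4)
  step 2: 5  (read b: 4→5)
  step 3: 2  (read b: 5→2)
  step 4: 4  (read a: 2→4)

After x (step 1): 4. After xy (step 4): 4.
They match, so y = bba drives M around a cycle from 4 back to itself; pumping y any number of times keeps M in 4 before reading z, and xyⁱz ∈ L(M) for every i ≥ 0.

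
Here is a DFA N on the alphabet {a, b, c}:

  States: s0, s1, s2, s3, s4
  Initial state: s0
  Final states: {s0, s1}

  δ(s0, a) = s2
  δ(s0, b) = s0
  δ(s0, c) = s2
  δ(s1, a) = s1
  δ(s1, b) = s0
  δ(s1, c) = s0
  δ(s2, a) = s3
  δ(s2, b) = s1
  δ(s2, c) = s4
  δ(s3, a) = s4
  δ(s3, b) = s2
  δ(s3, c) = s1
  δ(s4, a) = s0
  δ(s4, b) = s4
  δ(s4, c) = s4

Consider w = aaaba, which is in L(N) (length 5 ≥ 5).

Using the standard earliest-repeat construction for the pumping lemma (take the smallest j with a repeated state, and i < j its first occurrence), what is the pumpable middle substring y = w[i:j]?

Run of N on w = a a a b a:
  step 0: s0  (start)
  step 1: s2  (read a: s0→s2)
  step 2: s3  (read a: s2→s3)
  step 3: s4  (read a: s3→s4)
  step 4: s4  (read b: s4→s4)   ← first repeat (s4 seen earlier)
  step 5: s0  (read a: s4→s0)

So i = 3, j = 4, giving x = w[0:3] = aaa, y = w[3:4] = b, z = w[4:5] = a.
Check: |xy| = 4 ≤ 5 and |y| = 1 ≥ 1. Reading y takes N from s4 back to s4, so every xyⁱz is accepted.
Pumping length from the standard proof: p = 5 (the number of states). The repeated state found above gives |xy| = j ≤ 5 and |y| = j − i ≥ 1.

b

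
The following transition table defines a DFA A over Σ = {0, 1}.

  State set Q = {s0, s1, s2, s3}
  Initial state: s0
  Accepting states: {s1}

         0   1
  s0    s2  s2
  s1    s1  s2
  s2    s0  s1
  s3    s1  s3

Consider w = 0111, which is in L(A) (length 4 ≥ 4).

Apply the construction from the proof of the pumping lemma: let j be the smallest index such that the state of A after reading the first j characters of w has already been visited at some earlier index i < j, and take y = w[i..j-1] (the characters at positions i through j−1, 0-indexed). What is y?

State sequence: s0 -0-> s2 -1-> s1 -1-> s2 -1-> s1
First repeat at step 3: s2 was already visited.

So i = 1, j = 3, giving x = w[0:1] = 0, y = w[1:3] = 11, z = w[3:4] = 1.
Check: |xy| = 3 ≤ 4 and |y| = 2 ≥ 1. Reading y takes A from s2 back to s2, so every xyⁱz is accepted.

11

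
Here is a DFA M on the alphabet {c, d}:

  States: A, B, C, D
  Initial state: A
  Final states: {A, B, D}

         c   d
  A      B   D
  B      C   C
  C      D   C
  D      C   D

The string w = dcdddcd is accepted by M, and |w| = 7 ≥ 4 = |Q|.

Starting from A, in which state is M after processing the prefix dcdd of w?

State sequence: A -d-> D -c-> C -d-> C -d-> C

After reading 4 characters, M is in state C.
(This kind of state-tracing is the core of the pumping-lemma construction: with 4 states, pigeonhole forces a repeat within the first 4 steps.)

C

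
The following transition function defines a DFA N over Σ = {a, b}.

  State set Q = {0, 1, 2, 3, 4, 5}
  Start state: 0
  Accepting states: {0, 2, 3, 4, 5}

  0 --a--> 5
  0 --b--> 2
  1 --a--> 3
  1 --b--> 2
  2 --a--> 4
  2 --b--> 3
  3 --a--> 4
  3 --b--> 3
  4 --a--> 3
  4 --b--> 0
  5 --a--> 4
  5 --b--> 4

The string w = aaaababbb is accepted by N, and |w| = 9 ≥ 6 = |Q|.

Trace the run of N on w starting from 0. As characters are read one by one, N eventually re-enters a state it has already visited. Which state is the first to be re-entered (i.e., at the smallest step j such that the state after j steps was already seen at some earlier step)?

Run of N on w = a a a a b a b b b:
  step 0: 0  (start)
  step 1: 5  (read a: 0→5)
  step 2: 4  (read a: 5→4)
  step 3: 3  (read a: 4→3)
  step 4: 4  (read a: 3→4)   ← first repeat (4 seen earlier)
  step 5: 0  (read b: 4→0)
  step 6: 5  (read a: 0→5)
  step 7: 4  (read b: 5→4)
  step 8: 0  (read b: 4→0)
  step 9: 2  (read b: 0→2)

The earliest repeat is at step j = 4: N is in 4, which it already visited at step i = 2.
The DFA has 6 states, so the proof of the pumping lemma guarantees a repeated state among the first 6+1 visited; the segment between the two visits is the pumpable y.

4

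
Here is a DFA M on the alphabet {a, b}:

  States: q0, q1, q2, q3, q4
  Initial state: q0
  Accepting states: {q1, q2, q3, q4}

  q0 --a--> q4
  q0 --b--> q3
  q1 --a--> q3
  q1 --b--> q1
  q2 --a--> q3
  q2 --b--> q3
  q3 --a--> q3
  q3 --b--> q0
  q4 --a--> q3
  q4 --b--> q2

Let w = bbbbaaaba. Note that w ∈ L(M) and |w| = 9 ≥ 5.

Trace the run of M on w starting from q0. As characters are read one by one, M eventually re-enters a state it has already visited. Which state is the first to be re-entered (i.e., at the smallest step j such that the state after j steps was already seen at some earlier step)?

Run of M on w = b b b b a a a b a:
  step 0: q0  (start)
  step 1: q3  (read b: q0→q3)
  step 2: q0  (read b: q3→q0)   ← first repeat (q0 seen earlier)
  step 3: q3  (read b: q0→q3)
  step 4: q0  (read b: q3→q0)
  step 5: q4  (read a: q0→q4)
  step 6: q3  (read a: q4→q3)
  step 7: q3  (read a: q3→q3)
  step 8: q0  (read b: q3→q0)
  step 9: q4  (read a: q0→q4)

The earliest repeat is at step j = 2: M is in q0, which it already visited at step i = 0.

q0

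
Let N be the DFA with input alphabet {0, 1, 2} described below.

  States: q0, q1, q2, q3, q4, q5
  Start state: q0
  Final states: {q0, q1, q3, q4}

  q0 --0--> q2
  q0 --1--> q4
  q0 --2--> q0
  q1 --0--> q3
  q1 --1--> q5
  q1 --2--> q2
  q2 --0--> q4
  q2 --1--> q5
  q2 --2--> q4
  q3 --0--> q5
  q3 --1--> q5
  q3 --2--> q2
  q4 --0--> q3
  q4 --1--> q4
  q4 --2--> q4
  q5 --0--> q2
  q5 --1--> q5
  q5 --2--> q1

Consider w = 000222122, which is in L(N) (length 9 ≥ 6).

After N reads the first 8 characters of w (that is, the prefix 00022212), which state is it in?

q4

Run of N on the first 8 characters of w = 0 0 0 2 2 2 1 2:
  step 0: q0  (start)
  step 1: q2  (read 0: q0→q2)
  step 2: q4  (read 0: q2→q4)
  step 3: q3  (read 0: q4→q3)
  step 4: q2  (read 2: q3→q2)
  step 5: q4  (read 2: q2→q4)
  step 6: q4  (read 2: q4→q4)
  step 7: q4  (read 1: q4→q4)
  step 8: q4  (read 2: q4→q4)

After reading 8 characters, N is in state q4.
(This kind of state-tracing is the core of the pumping-lemma construction: with 6 states, pigeonhole forces a repeat within the first 6 steps.)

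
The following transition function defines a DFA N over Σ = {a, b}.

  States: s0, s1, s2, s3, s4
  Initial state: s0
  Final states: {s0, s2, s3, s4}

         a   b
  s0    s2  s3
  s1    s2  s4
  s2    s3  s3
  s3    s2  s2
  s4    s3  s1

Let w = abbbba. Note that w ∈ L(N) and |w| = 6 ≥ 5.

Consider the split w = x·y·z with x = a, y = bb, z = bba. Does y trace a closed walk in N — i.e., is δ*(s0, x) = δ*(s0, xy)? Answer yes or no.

State sequence: s0 -a-> s2 -b-> s3 -b-> s2

After x (step 1): s2. After xy (step 3): s2.
They match, so y = bb drives N around a cycle from s2 back to itself; pumping y any number of times keeps N in s2 before reading z, and xyⁱz ∈ L(N) for every i ≥ 0.

yes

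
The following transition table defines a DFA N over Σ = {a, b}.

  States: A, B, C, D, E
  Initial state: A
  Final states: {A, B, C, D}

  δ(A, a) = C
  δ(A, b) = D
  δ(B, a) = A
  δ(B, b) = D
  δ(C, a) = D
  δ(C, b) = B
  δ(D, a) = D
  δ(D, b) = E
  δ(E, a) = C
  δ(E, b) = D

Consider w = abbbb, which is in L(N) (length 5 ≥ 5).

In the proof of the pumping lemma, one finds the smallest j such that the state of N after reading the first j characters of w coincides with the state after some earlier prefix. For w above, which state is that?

State sequence: A -a-> C -b-> B -b-> D -b-> E -b-> D
First repeat at step 5: D was already visited.

The earliest repeat is at step j = 5: N is in D, which it already visited at step i = 3.
The DFA has 5 states, so the proof of the pumping lemma guarantees a repeated state among the first 5+1 visited; the segment between the two visits is the pumpable y.

D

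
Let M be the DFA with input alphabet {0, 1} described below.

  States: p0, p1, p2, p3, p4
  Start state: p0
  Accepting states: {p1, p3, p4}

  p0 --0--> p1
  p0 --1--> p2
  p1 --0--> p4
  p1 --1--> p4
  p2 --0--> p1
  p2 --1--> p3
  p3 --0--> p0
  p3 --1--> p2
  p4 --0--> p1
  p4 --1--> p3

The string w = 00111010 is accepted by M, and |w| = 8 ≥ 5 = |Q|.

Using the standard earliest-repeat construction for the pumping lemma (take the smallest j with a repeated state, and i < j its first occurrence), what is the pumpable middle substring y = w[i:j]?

11

State sequence: p0 -0-> p1 -0-> p4 -1-> p3 -1-> p2 -1-> p3 -0-> p0 -1-> p2 -0-> p1
First repeat at step 5: p3 was already visited.

So i = 3, j = 5, giving x = w[0:3] = 001, y = w[3:5] = 11, z = w[5:8] = 010.
Check: |xy| = 5 ≤ 5 and |y| = 2 ≥ 1. Reading y takes M from p3 back to p3, so every xyⁱz is accepted.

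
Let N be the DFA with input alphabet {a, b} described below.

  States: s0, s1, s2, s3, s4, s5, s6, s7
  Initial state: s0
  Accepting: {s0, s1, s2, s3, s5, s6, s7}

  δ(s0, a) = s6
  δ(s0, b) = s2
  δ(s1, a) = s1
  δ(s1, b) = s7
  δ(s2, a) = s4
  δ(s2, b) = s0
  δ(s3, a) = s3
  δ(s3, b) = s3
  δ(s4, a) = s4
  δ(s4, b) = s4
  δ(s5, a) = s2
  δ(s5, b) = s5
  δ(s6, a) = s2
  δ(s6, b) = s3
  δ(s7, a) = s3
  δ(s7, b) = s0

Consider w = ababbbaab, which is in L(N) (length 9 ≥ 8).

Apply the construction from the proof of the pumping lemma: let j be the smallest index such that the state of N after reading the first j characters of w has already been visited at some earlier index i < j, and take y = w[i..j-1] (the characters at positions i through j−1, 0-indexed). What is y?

State sequence: s0 -a-> s6 -b-> s3 -a-> s3 -b-> s3 -b-> s3 -b-> s3 -a-> s3 -a-> s3 -b-> s3
First repeat at step 3: s3 was already visited.

So i = 2, j = 3, giving x = w[0:2] = ab, y = w[2:3] = a, z = w[3:9] = bbbaab.
Check: |xy| = 3 ≤ 8 and |y| = 1 ≥ 1. Reading y takes N from s3 back to s3, so every xyⁱz is accepted.
The DFA has 8 states, so the proof of the pumping lemma guarantees a repeated state among the first 8+1 visited; the segment between the two visits is the pumpable y.

a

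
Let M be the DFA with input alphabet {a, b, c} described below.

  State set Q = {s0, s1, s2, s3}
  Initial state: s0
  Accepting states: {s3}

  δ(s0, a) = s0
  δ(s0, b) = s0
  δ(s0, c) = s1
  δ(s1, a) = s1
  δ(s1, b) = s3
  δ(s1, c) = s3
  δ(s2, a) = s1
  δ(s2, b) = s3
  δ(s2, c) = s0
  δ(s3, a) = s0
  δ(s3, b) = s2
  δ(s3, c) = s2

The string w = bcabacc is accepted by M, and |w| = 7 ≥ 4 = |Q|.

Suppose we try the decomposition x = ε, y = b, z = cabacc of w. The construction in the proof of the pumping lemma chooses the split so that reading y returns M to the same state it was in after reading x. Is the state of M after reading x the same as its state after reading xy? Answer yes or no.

yes

State sequence: s0 -b-> s0

After x (step 0): s0. After xy (step 1): s0.
They match, so y = b drives M around a cycle from s0 back to itself; pumping y any number of times keeps M in s0 before reading z, and xyⁱz ∈ L(M) for every i ≥ 0.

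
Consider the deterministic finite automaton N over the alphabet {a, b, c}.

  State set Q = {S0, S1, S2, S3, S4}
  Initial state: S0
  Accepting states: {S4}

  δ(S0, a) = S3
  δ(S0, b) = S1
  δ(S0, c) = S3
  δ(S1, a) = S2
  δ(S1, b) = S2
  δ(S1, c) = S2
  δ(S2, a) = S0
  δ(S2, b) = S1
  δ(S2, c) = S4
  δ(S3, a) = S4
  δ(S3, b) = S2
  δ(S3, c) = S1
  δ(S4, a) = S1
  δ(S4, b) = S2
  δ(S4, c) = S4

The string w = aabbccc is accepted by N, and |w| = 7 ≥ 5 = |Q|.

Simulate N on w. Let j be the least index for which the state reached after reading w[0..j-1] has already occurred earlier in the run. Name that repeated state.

Run of N on w = a a b b c c c:
  step 0: S0  (start)
  step 1: S3  (read a: S0→S3)
  step 2: S4  (read a: S3→S4)
  step 3: S2  (read b: S4→S2)
  step 4: S1  (read b: S2→S1)
  step 5: S2  (read c: S1→S2)   ← first repeat (S2 seen earlier)
  step 6: S4  (read c: S2→S4)
  step 7: S4  (read c: S4→S4)

The earliest repeat is at step j = 5: N is in S2, which it already visited at step i = 3.
Pumping length from the standard proof: p = 5 (the number of states). The repeated state found above gives |xy| = j ≤ 5 and |y| = j − i ≥ 1.

S2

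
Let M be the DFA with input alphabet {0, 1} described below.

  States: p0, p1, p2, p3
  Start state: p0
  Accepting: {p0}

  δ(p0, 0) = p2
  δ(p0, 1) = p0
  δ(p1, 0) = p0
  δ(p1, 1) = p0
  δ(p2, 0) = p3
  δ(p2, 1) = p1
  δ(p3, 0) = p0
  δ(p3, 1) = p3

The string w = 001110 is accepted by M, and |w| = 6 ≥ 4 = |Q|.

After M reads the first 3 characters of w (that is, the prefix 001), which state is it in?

Run of M on the first 3 characters of w = 0 0 1:
  step 0: p0  (start)
  step 1: p2  (read 0: p0→p2)
  step 2: p3  (read 0: p2→p3)
  step 3: p3  (read 1: p3→p3)

After reading 3 characters, M is in state p3.

p3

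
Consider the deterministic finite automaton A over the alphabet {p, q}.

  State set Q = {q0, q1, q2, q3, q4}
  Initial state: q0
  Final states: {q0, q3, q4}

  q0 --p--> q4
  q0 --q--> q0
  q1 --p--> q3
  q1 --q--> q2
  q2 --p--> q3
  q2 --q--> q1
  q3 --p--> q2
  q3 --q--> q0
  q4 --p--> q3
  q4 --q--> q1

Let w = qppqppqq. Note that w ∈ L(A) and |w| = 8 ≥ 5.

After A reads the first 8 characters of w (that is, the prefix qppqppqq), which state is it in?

State sequence: q0 -q-> q0 -p-> q4 -p-> q3 -q-> q0 -p-> q4 -p-> q3 -q-> q0 -q-> q0

After reading 8 characters, A is in state q0.

q0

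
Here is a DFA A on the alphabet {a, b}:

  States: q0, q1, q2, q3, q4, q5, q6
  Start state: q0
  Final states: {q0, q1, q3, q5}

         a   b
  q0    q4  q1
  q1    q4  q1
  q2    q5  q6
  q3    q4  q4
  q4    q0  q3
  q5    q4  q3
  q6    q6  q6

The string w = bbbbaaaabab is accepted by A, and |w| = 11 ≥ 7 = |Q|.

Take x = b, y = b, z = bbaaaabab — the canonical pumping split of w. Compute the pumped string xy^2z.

bbbbbaaaabab

xy^2z = b·b·b·bbaaaabab = bbbbbaaaabab.
Reading y = b takes A from q1 back to q1, so after x·y·y the machine is still in q1, and z then leads to the accepting state q3. Hence bbbbbaaaabab ∈ L(A).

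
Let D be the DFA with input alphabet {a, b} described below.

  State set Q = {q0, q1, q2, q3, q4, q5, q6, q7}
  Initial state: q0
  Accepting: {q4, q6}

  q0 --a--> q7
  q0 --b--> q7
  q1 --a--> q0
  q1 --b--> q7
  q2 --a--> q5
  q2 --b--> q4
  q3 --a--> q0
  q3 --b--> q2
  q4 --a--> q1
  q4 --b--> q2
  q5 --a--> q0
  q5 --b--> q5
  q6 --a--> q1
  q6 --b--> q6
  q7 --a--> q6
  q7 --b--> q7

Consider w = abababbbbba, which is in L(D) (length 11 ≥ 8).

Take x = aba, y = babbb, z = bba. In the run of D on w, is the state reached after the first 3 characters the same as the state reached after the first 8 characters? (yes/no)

Run of D on the first 8 characters of w = a b a b a b b b:
  step 0: q0  (start)
  step 1: q7  (read a: q0→q7)
  step 2: q7  (read b: q7→q7)
  step 3: q6  (read a: q7→q6)
  step 4: q6  (read b: q6→q6)
  step 5: q1  (read a: q6→q1)
  step 6: q7  (read b: q1→q7)
  step 7: q7  (read b: q7→q7)
  step 8: q7  (read b: q7→q7)

After x (step 3): q6. After xy (step 8): q7.
They differ (q6 ≠ q7), so y is not a cycle from the state after x; this split is not the one the pumping-lemma construction produces, and pumping y need not keep the string in L(D).

no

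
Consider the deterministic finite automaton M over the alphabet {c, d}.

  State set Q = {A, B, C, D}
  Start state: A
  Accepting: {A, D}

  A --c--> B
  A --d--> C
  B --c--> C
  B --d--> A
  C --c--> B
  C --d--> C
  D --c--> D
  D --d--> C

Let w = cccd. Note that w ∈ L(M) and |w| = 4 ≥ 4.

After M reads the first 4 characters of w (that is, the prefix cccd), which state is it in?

Run of M on the first 4 characters of w = c c c d:
  step 0: A  (start)
  step 1: B  (read c: A→B)
  step 2: C  (read c: B→C)
  step 3: B  (read c: C→B)
  step 4: A  (read d: B→A)

After reading 4 characters, M is in state A.

A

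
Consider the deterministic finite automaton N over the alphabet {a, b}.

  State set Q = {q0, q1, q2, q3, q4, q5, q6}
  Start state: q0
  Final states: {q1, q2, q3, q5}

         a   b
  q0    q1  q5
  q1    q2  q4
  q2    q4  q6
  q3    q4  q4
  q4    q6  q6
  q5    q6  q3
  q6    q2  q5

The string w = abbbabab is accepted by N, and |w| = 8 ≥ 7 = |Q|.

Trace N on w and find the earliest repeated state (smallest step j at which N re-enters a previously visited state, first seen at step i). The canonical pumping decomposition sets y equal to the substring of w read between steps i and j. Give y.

State sequence: q0 -a-> q1 -b-> q4 -b-> q6 -b-> q5 -a-> q6 -b-> q5 -a-> q6 -b-> q5
First repeat at step 5: q6 was already visited.

So i = 3, j = 5, giving x = w[0:3] = abb, y = w[3:5] = ba, z = w[5:8] = bab.
Check: |xy| = 5 ≤ 7 and |y| = 2 ≥ 1. Reading y takes N from q6 back to q6, so every xyⁱz is accepted.
The DFA has 7 states, so the proof of the pumping lemma guarantees a repeated state among the first 7+1 visited; the segment between the two visits is the pumpable y.

ba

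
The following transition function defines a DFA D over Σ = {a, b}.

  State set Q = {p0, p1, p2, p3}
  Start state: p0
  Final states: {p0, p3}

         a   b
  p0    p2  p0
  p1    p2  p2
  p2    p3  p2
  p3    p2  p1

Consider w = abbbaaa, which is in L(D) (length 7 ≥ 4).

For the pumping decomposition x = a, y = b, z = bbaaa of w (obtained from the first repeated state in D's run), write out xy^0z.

abbaaa

xy⁰z = xz = a·bbaaa = abbaaa.
Reading y = b takes D from p2 back to p2, so after x the machine is still in p2, and z then leads to the accepting state p3. Hence abbaaa ∈ L(D).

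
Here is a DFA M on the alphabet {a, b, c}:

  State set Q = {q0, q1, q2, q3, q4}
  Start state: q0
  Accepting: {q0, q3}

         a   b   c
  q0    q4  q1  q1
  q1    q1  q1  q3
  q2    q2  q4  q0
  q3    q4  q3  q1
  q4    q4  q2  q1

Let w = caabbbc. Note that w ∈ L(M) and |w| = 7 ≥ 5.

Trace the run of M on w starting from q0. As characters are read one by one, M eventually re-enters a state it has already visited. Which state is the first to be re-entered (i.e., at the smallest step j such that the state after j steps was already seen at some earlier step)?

q1

Run of M on w = c a a b b b c:
  step 0: q0  (start)
  step 1: q1  (read c: q0→q1)
  step 2: q1  (read a: q1→q1)   ← first repeat (q1 seen earlier)
  step 3: q1  (read a: q1→q1)
  step 4: q1  (read b: q1→q1)
  step 5: q1  (read b: q1→q1)
  step 6: q1  (read b: q1→q1)
  step 7: q3  (read c: q1→q3)

The earliest repeat is at step j = 2: M is in q1, which it already visited at step i = 1.
Since M has 5 states, any run of length ≥ 5 visits 5+1 states, so by pigeonhole some state repeats within the first 5 steps — that repeat gives the pumpable loop.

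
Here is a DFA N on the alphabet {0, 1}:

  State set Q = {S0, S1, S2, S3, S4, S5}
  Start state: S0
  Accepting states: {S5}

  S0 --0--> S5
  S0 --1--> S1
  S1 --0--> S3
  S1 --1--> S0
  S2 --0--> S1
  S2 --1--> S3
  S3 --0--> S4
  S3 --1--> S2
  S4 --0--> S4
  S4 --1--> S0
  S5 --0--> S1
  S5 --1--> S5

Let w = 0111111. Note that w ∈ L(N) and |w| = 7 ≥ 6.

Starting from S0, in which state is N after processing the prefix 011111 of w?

Run of N on the first 6 characters of w = 0 1 1 1 1 1:
  step 0: S0  (start)
  step 1: S5  (read 0: S0→S5)
  step 2: S5  (read 1: S5→S5)
  step 3: S5  (read 1: S5→S5)
  step 4: S5  (read 1: S5→S5)
  step 5: S5  (read 1: S5→S5)
  step 6: S5  (read 1: S5→S5)

After reading 6 characters, N is in state S5.
(This kind of state-tracing is the core of the pumping-lemma construction: with 6 states, pigeonhole forces a repeat within the first 6 steps.)

S5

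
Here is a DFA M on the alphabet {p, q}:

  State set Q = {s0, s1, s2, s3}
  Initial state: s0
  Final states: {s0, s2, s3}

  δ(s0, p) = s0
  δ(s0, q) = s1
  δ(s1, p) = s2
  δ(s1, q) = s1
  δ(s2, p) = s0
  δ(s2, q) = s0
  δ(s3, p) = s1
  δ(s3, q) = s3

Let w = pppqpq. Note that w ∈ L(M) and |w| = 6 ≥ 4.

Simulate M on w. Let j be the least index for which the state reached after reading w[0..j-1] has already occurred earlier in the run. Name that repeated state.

s0

State sequence: s0 -p-> s0 -p-> s0 -p-> s0 -q-> s1 -p-> s2 -q-> s0
First repeat at step 1: s0 was already visited.

The earliest repeat is at step j = 1: M is in s0, which it already visited at step i = 0.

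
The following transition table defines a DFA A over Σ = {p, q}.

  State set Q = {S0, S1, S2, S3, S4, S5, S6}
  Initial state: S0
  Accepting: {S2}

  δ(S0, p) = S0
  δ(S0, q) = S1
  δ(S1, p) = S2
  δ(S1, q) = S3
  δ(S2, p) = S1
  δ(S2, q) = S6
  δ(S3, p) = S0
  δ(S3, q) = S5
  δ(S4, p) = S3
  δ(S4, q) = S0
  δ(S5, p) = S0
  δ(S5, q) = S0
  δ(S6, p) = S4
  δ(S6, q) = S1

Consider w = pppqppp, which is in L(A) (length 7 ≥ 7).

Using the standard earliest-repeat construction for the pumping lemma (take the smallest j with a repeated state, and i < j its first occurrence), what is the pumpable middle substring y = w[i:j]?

Run of A on w = p p p q p p p:
  step 0: S0  (start)
  step 1: S0  (read p: S0→S0)   ← first repeat (S0 seen earlier)
  step 2: S0  (read p: S0→S0)
  step 3: S0  (read p: S0→S0)
  step 4: S1  (read q: S0→S1)
  step 5: S2  (read p: S1→S2)
  step 6: S1  (read p: S2→S1)
  step 7: S2  (read p: S1→S2)

So i = 0, j = 1, giving x = w[0:0] = ε, y = w[0:1] = p, z = w[1:7] = ppqppp.
Check: |xy| = 1 ≤ 7 and |y| = 1 ≥ 1. Reading y takes A from S0 back to S0, so every xyⁱz is accepted.

p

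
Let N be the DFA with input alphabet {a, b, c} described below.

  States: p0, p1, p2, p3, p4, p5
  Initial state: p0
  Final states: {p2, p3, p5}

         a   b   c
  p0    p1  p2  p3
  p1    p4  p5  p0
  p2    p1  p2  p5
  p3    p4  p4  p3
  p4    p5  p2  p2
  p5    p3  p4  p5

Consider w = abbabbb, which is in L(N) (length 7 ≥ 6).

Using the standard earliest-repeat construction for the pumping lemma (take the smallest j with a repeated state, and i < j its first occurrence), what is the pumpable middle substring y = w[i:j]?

State sequence: p0 -a-> p1 -b-> p5 -b-> p4 -a-> p5 -b-> p4 -b-> p2 -b-> p2
First repeat at step 4: p5 was already visited.

So i = 2, j = 4, giving x = w[0:2] = ab, y = w[2:4] = ba, z = w[4:7] = bbb.
Check: |xy| = 4 ≤ 6 and |y| = 2 ≥ 1. Reading y takes N from p5 back to p5, so every xyⁱz is accepted.
Pumping length from the standard proof: p = 6 (the number of states). The repeated state found above gives |xy| = j ≤ 6 and |y| = j − i ≥ 1.

ba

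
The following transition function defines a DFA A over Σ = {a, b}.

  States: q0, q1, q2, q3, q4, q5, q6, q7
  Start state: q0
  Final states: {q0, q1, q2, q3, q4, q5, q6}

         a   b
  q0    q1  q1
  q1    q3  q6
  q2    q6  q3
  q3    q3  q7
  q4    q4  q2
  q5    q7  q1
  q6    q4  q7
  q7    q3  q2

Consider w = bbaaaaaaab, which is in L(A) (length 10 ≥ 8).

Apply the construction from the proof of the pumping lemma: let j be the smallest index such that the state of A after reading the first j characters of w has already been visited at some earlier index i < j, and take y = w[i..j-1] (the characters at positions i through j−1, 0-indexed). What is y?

a

Run of A on w = b b a a a a a a a b:
  step 0: q0  (start)
  step 1: q1  (read b: q0→q1)
  step 2: q6  (read b: q1→q6)
  step 3: q4  (read a: q6→q4)
  step 4: q4  (read a: q4→q4)   ← first repeat (q4 seen earlier)
  step 5: q4  (read a: q4→q4)
  step 6: q4  (read a: q4→q4)
  step 7: q4  (read a: q4→q4)
  step 8: q4  (read a: q4→q4)
  step 9: q4  (read a: q4→q4)
  step 10: q2  (read b: q4→q2)

So i = 3, j = 4, giving x = w[0:3] = bba, y = w[3:4] = a, z = w[4:10] = aaaaab.
Check: |xy| = 4 ≤ 8 and |y| = 1 ≥ 1. Reading y takes A from q4 back to q4, so every xyⁱz is accepted.
The DFA has 8 states, so the proof of the pumping lemma guarantees a repeated state among the first 8+1 visited; the segment between the two visits is the pumpable y.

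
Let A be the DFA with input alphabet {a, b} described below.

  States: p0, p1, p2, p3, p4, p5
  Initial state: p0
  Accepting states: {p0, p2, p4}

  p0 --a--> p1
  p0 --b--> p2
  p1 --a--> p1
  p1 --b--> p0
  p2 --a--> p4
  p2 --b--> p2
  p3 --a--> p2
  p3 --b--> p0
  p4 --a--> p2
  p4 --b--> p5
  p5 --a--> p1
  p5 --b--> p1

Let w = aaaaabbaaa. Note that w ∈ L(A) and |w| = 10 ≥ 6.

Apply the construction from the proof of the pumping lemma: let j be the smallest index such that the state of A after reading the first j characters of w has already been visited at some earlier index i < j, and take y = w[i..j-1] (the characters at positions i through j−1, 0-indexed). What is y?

Run of A on w = a a a a a b b a a a:
  step 0: p0  (start)
  step 1: p1  (read a: p0→p1)
  step 2: p1  (read a: p1→p1)   ← first repeat (p1 seen earlier)
  step 3: p1  (read a: p1→p1)
  step 4: p1  (read a: p1→p1)
  step 5: p1  (read a: p1→p1)
  step 6: p0  (read b: p1→p0)
  step 7: p2  (read b: p0→p2)
  step 8: p4  (read a: p2→p4)
  step 9: p2  (read a: p4→p2)
  step 10: p4  (read a: p2→p4)

So i = 1, j = 2, giving x = w[0:1] = a, y = w[1:2] = a, z = w[2:10] = aaabbaaa.
Check: |xy| = 2 ≤ 6 and |y| = 1 ≥ 1. Reading y takes A from p1 back to p1, so every xyⁱz is accepted.

a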